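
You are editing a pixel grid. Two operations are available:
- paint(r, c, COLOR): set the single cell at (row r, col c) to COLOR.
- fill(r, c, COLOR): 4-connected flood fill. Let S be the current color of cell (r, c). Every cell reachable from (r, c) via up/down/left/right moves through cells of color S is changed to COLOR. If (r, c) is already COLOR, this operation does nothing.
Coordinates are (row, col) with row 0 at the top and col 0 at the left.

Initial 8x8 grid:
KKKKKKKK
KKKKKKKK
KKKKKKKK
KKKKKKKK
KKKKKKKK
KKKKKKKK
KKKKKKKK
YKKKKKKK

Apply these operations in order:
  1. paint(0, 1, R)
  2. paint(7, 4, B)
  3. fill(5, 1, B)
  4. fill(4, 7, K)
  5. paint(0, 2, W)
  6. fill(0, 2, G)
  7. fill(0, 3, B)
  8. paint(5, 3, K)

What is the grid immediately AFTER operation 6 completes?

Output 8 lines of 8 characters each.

After op 1 paint(0,1,R):
KRKKKKKK
KKKKKKKK
KKKKKKKK
KKKKKKKK
KKKKKKKK
KKKKKKKK
KKKKKKKK
YKKKKKKK
After op 2 paint(7,4,B):
KRKKKKKK
KKKKKKKK
KKKKKKKK
KKKKKKKK
KKKKKKKK
KKKKKKKK
KKKKKKKK
YKKKBKKK
After op 3 fill(5,1,B) [61 cells changed]:
BRBBBBBB
BBBBBBBB
BBBBBBBB
BBBBBBBB
BBBBBBBB
BBBBBBBB
BBBBBBBB
YBBBBBBB
After op 4 fill(4,7,K) [62 cells changed]:
KRKKKKKK
KKKKKKKK
KKKKKKKK
KKKKKKKK
KKKKKKKK
KKKKKKKK
KKKKKKKK
YKKKKKKK
After op 5 paint(0,2,W):
KRWKKKKK
KKKKKKKK
KKKKKKKK
KKKKKKKK
KKKKKKKK
KKKKKKKK
KKKKKKKK
YKKKKKKK
After op 6 fill(0,2,G) [1 cells changed]:
KRGKKKKK
KKKKKKKK
KKKKKKKK
KKKKKKKK
KKKKKKKK
KKKKKKKK
KKKKKKKK
YKKKKKKK

Answer: KRGKKKKK
KKKKKKKK
KKKKKKKK
KKKKKKKK
KKKKKKKK
KKKKKKKK
KKKKKKKK
YKKKKKKK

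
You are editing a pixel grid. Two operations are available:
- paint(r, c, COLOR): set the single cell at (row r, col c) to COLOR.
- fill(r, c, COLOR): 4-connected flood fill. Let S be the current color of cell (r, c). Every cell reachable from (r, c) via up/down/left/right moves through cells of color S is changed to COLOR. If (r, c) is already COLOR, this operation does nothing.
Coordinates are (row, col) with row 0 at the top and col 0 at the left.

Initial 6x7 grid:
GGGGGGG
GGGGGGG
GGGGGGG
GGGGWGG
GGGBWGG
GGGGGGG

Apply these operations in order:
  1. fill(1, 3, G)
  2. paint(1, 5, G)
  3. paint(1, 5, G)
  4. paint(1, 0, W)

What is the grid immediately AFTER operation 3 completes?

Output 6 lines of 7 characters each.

After op 1 fill(1,3,G) [0 cells changed]:
GGGGGGG
GGGGGGG
GGGGGGG
GGGGWGG
GGGBWGG
GGGGGGG
After op 2 paint(1,5,G):
GGGGGGG
GGGGGGG
GGGGGGG
GGGGWGG
GGGBWGG
GGGGGGG
After op 3 paint(1,5,G):
GGGGGGG
GGGGGGG
GGGGGGG
GGGGWGG
GGGBWGG
GGGGGGG

Answer: GGGGGGG
GGGGGGG
GGGGGGG
GGGGWGG
GGGBWGG
GGGGGGG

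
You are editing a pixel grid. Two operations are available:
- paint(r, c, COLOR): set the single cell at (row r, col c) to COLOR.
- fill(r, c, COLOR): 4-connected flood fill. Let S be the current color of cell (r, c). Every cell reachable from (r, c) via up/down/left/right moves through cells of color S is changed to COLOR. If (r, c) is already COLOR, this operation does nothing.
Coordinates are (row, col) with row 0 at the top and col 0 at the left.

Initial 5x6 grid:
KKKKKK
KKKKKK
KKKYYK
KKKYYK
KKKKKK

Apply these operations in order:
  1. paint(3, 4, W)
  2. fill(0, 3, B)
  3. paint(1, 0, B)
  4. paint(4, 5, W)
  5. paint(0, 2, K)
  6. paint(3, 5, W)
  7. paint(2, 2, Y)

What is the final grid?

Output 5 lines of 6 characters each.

Answer: BBKBBB
BBBBBB
BBYYYB
BBBYWW
BBBBBW

Derivation:
After op 1 paint(3,4,W):
KKKKKK
KKKKKK
KKKYYK
KKKYWK
KKKKKK
After op 2 fill(0,3,B) [26 cells changed]:
BBBBBB
BBBBBB
BBBYYB
BBBYWB
BBBBBB
After op 3 paint(1,0,B):
BBBBBB
BBBBBB
BBBYYB
BBBYWB
BBBBBB
After op 4 paint(4,5,W):
BBBBBB
BBBBBB
BBBYYB
BBBYWB
BBBBBW
After op 5 paint(0,2,K):
BBKBBB
BBBBBB
BBBYYB
BBBYWB
BBBBBW
After op 6 paint(3,5,W):
BBKBBB
BBBBBB
BBBYYB
BBBYWW
BBBBBW
After op 7 paint(2,2,Y):
BBKBBB
BBBBBB
BBYYYB
BBBYWW
BBBBBW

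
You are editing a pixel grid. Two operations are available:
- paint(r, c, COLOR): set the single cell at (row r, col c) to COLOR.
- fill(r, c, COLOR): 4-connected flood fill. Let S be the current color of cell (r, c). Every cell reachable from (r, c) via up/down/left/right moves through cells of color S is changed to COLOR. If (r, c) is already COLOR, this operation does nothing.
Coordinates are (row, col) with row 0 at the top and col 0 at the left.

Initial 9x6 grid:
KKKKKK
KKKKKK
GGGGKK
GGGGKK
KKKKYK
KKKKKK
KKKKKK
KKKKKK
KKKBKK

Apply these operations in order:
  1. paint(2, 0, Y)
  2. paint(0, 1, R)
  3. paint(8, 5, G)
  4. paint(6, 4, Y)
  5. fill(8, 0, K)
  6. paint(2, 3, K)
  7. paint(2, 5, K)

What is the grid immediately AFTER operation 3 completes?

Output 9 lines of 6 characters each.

Answer: KRKKKK
KKKKKK
YGGGKK
GGGGKK
KKKKYK
KKKKKK
KKKKKK
KKKKKK
KKKBKG

Derivation:
After op 1 paint(2,0,Y):
KKKKKK
KKKKKK
YGGGKK
GGGGKK
KKKKYK
KKKKKK
KKKKKK
KKKKKK
KKKBKK
After op 2 paint(0,1,R):
KRKKKK
KKKKKK
YGGGKK
GGGGKK
KKKKYK
KKKKKK
KKKKKK
KKKKKK
KKKBKK
After op 3 paint(8,5,G):
KRKKKK
KKKKKK
YGGGKK
GGGGKK
KKKKYK
KKKKKK
KKKKKK
KKKKKK
KKKBKG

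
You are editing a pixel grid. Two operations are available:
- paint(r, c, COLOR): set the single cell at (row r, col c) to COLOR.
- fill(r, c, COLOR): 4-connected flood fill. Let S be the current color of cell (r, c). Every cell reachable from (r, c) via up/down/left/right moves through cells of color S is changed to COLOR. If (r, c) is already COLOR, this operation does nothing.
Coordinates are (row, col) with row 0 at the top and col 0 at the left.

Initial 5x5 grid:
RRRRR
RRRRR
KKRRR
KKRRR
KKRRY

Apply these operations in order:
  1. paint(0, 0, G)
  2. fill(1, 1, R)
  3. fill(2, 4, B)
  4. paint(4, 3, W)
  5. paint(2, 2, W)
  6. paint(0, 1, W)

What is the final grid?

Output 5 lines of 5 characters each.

Answer: GWBBB
BBBBB
KKWBB
KKBBB
KKBWY

Derivation:
After op 1 paint(0,0,G):
GRRRR
RRRRR
KKRRR
KKRRR
KKRRY
After op 2 fill(1,1,R) [0 cells changed]:
GRRRR
RRRRR
KKRRR
KKRRR
KKRRY
After op 3 fill(2,4,B) [17 cells changed]:
GBBBB
BBBBB
KKBBB
KKBBB
KKBBY
After op 4 paint(4,3,W):
GBBBB
BBBBB
KKBBB
KKBBB
KKBWY
After op 5 paint(2,2,W):
GBBBB
BBBBB
KKWBB
KKBBB
KKBWY
After op 6 paint(0,1,W):
GWBBB
BBBBB
KKWBB
KKBBB
KKBWY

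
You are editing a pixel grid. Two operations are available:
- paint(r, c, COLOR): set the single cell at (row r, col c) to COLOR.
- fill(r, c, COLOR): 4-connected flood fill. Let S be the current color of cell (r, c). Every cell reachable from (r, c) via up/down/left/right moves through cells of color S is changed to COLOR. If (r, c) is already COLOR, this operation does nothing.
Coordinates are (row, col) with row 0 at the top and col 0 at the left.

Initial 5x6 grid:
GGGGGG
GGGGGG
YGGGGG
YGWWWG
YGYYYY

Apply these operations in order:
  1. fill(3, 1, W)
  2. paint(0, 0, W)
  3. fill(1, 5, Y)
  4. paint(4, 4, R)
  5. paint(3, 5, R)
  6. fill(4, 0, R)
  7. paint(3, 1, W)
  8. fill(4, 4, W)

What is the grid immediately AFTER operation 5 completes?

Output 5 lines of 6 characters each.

Answer: YYYYYY
YYYYYY
YYYYYY
YYYYYR
YYYYRY

Derivation:
After op 1 fill(3,1,W) [20 cells changed]:
WWWWWW
WWWWWW
YWWWWW
YWWWWW
YWYYYY
After op 2 paint(0,0,W):
WWWWWW
WWWWWW
YWWWWW
YWWWWW
YWYYYY
After op 3 fill(1,5,Y) [23 cells changed]:
YYYYYY
YYYYYY
YYYYYY
YYYYYY
YYYYYY
After op 4 paint(4,4,R):
YYYYYY
YYYYYY
YYYYYY
YYYYYY
YYYYRY
After op 5 paint(3,5,R):
YYYYYY
YYYYYY
YYYYYY
YYYYYR
YYYYRY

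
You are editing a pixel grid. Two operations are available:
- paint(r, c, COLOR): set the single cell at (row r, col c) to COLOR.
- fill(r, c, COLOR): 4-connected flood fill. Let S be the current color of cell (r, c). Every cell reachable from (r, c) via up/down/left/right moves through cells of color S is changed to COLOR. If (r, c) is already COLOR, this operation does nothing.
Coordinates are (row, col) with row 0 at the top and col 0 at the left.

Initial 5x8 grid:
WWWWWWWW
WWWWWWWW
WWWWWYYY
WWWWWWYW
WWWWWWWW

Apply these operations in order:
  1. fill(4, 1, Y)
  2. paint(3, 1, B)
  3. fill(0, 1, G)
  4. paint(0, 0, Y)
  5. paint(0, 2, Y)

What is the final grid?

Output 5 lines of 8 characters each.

After op 1 fill(4,1,Y) [36 cells changed]:
YYYYYYYY
YYYYYYYY
YYYYYYYY
YYYYYYYY
YYYYYYYY
After op 2 paint(3,1,B):
YYYYYYYY
YYYYYYYY
YYYYYYYY
YBYYYYYY
YYYYYYYY
After op 3 fill(0,1,G) [39 cells changed]:
GGGGGGGG
GGGGGGGG
GGGGGGGG
GBGGGGGG
GGGGGGGG
After op 4 paint(0,0,Y):
YGGGGGGG
GGGGGGGG
GGGGGGGG
GBGGGGGG
GGGGGGGG
After op 5 paint(0,2,Y):
YGYGGGGG
GGGGGGGG
GGGGGGGG
GBGGGGGG
GGGGGGGG

Answer: YGYGGGGG
GGGGGGGG
GGGGGGGG
GBGGGGGG
GGGGGGGG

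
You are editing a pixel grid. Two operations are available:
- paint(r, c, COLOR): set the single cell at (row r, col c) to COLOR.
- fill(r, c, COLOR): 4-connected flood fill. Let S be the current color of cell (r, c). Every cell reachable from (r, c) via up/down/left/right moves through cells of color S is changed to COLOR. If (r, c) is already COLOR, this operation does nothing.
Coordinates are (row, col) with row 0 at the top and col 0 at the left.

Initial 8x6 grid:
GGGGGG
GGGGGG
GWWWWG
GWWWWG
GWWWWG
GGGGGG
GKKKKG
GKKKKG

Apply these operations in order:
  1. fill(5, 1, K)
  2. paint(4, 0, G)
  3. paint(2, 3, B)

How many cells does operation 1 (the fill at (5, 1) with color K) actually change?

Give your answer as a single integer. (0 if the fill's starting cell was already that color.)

After op 1 fill(5,1,K) [28 cells changed]:
KKKKKK
KKKKKK
KWWWWK
KWWWWK
KWWWWK
KKKKKK
KKKKKK
KKKKKK

Answer: 28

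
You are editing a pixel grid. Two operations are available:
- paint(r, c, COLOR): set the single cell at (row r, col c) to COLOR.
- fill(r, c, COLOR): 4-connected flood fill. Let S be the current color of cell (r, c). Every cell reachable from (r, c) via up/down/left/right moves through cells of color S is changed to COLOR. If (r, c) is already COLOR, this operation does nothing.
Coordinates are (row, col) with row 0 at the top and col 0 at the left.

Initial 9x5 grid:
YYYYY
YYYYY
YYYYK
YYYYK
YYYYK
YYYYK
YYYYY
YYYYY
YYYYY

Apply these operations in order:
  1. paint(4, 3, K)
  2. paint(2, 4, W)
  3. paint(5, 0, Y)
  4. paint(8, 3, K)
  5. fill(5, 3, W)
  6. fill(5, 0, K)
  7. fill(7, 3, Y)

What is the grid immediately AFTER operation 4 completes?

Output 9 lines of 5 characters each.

After op 1 paint(4,3,K):
YYYYY
YYYYY
YYYYK
YYYYK
YYYKK
YYYYK
YYYYY
YYYYY
YYYYY
After op 2 paint(2,4,W):
YYYYY
YYYYY
YYYYW
YYYYK
YYYKK
YYYYK
YYYYY
YYYYY
YYYYY
After op 3 paint(5,0,Y):
YYYYY
YYYYY
YYYYW
YYYYK
YYYKK
YYYYK
YYYYY
YYYYY
YYYYY
After op 4 paint(8,3,K):
YYYYY
YYYYY
YYYYW
YYYYK
YYYKK
YYYYK
YYYYY
YYYYY
YYYKY

Answer: YYYYY
YYYYY
YYYYW
YYYYK
YYYKK
YYYYK
YYYYY
YYYYY
YYYKY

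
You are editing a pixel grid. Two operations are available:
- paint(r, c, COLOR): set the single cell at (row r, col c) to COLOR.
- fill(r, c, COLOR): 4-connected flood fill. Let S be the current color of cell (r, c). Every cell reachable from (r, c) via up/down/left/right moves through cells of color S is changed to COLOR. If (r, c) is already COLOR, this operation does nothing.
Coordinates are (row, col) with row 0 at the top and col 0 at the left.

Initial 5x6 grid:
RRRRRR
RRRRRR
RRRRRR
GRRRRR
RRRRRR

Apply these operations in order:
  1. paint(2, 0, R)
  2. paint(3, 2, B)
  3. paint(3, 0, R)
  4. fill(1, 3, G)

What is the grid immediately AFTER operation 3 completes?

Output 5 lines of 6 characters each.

After op 1 paint(2,0,R):
RRRRRR
RRRRRR
RRRRRR
GRRRRR
RRRRRR
After op 2 paint(3,2,B):
RRRRRR
RRRRRR
RRRRRR
GRBRRR
RRRRRR
After op 3 paint(3,0,R):
RRRRRR
RRRRRR
RRRRRR
RRBRRR
RRRRRR

Answer: RRRRRR
RRRRRR
RRRRRR
RRBRRR
RRRRRR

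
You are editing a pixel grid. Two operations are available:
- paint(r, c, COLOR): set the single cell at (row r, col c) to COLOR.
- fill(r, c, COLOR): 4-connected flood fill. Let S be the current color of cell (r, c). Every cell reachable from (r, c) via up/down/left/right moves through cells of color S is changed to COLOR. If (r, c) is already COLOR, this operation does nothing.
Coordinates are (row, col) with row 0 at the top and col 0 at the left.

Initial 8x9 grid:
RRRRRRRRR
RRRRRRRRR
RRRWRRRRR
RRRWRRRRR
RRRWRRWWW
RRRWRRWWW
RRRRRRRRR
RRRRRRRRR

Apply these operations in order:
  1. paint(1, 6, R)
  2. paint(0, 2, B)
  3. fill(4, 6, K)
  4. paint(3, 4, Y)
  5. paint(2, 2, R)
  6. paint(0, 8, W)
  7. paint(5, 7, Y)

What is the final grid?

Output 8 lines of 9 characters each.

Answer: RRBRRRRRW
RRRRRRRRR
RRRWRRRRR
RRRWYRRRR
RRRWRRKKK
RRRWRRKYK
RRRRRRRRR
RRRRRRRRR

Derivation:
After op 1 paint(1,6,R):
RRRRRRRRR
RRRRRRRRR
RRRWRRRRR
RRRWRRRRR
RRRWRRWWW
RRRWRRWWW
RRRRRRRRR
RRRRRRRRR
After op 2 paint(0,2,B):
RRBRRRRRR
RRRRRRRRR
RRRWRRRRR
RRRWRRRRR
RRRWRRWWW
RRRWRRWWW
RRRRRRRRR
RRRRRRRRR
After op 3 fill(4,6,K) [6 cells changed]:
RRBRRRRRR
RRRRRRRRR
RRRWRRRRR
RRRWRRRRR
RRRWRRKKK
RRRWRRKKK
RRRRRRRRR
RRRRRRRRR
After op 4 paint(3,4,Y):
RRBRRRRRR
RRRRRRRRR
RRRWRRRRR
RRRWYRRRR
RRRWRRKKK
RRRWRRKKK
RRRRRRRRR
RRRRRRRRR
After op 5 paint(2,2,R):
RRBRRRRRR
RRRRRRRRR
RRRWRRRRR
RRRWYRRRR
RRRWRRKKK
RRRWRRKKK
RRRRRRRRR
RRRRRRRRR
After op 6 paint(0,8,W):
RRBRRRRRW
RRRRRRRRR
RRRWRRRRR
RRRWYRRRR
RRRWRRKKK
RRRWRRKKK
RRRRRRRRR
RRRRRRRRR
After op 7 paint(5,7,Y):
RRBRRRRRW
RRRRRRRRR
RRRWRRRRR
RRRWYRRRR
RRRWRRKKK
RRRWRRKYK
RRRRRRRRR
RRRRRRRRR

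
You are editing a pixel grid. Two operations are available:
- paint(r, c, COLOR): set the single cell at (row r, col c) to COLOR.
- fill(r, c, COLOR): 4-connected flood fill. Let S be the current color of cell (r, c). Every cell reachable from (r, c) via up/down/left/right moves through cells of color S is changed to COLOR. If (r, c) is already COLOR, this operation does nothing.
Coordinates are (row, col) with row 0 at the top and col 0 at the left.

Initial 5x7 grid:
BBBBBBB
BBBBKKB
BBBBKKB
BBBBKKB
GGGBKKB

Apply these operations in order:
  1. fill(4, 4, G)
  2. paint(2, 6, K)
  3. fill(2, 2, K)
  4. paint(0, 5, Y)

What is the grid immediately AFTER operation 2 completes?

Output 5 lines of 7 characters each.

After op 1 fill(4,4,G) [8 cells changed]:
BBBBBBB
BBBBGGB
BBBBGGB
BBBBGGB
GGGBGGB
After op 2 paint(2,6,K):
BBBBBBB
BBBBGGB
BBBBGGK
BBBBGGB
GGGBGGB

Answer: BBBBBBB
BBBBGGB
BBBBGGK
BBBBGGB
GGGBGGB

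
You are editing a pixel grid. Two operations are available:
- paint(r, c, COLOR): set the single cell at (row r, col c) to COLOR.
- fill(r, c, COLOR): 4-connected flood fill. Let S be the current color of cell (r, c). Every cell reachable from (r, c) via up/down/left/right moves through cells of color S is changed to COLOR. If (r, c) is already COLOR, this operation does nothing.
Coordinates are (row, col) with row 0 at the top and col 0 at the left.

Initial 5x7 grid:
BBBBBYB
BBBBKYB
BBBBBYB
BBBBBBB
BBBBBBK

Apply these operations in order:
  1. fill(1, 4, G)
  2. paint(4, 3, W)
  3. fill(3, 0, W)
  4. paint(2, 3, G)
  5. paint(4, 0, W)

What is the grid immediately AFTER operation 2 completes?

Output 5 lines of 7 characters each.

Answer: BBBBBYB
BBBBGYB
BBBBBYB
BBBBBBB
BBBWBBK

Derivation:
After op 1 fill(1,4,G) [1 cells changed]:
BBBBBYB
BBBBGYB
BBBBBYB
BBBBBBB
BBBBBBK
After op 2 paint(4,3,W):
BBBBBYB
BBBBGYB
BBBBBYB
BBBBBBB
BBBWBBK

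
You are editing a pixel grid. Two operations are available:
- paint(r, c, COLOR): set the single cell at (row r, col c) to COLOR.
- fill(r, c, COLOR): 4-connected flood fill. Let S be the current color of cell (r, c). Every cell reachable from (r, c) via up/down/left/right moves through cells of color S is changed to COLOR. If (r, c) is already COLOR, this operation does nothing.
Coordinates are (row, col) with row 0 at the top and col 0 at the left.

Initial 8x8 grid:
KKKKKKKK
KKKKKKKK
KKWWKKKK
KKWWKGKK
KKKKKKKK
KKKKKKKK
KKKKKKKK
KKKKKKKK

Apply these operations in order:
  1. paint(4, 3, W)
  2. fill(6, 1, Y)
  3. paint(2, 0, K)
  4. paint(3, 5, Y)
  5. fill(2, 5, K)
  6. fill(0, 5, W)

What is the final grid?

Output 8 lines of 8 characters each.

After op 1 paint(4,3,W):
KKKKKKKK
KKKKKKKK
KKWWKKKK
KKWWKGKK
KKKWKKKK
KKKKKKKK
KKKKKKKK
KKKKKKKK
After op 2 fill(6,1,Y) [58 cells changed]:
YYYYYYYY
YYYYYYYY
YYWWYYYY
YYWWYGYY
YYYWYYYY
YYYYYYYY
YYYYYYYY
YYYYYYYY
After op 3 paint(2,0,K):
YYYYYYYY
YYYYYYYY
KYWWYYYY
YYWWYGYY
YYYWYYYY
YYYYYYYY
YYYYYYYY
YYYYYYYY
After op 4 paint(3,5,Y):
YYYYYYYY
YYYYYYYY
KYWWYYYY
YYWWYYYY
YYYWYYYY
YYYYYYYY
YYYYYYYY
YYYYYYYY
After op 5 fill(2,5,K) [58 cells changed]:
KKKKKKKK
KKKKKKKK
KKWWKKKK
KKWWKKKK
KKKWKKKK
KKKKKKKK
KKKKKKKK
KKKKKKKK
After op 6 fill(0,5,W) [59 cells changed]:
WWWWWWWW
WWWWWWWW
WWWWWWWW
WWWWWWWW
WWWWWWWW
WWWWWWWW
WWWWWWWW
WWWWWWWW

Answer: WWWWWWWW
WWWWWWWW
WWWWWWWW
WWWWWWWW
WWWWWWWW
WWWWWWWW
WWWWWWWW
WWWWWWWW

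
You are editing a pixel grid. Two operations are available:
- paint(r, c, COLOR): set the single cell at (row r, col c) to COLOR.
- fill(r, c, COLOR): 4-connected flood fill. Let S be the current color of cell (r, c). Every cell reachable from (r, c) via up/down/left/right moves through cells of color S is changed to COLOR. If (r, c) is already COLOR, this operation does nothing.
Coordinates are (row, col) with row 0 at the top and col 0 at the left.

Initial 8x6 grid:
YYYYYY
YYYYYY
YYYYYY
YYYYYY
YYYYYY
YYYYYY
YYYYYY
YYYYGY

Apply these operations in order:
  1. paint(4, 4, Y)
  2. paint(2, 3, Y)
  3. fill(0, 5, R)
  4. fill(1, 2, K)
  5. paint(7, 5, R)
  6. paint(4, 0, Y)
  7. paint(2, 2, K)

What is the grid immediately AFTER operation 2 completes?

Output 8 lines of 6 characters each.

Answer: YYYYYY
YYYYYY
YYYYYY
YYYYYY
YYYYYY
YYYYYY
YYYYYY
YYYYGY

Derivation:
After op 1 paint(4,4,Y):
YYYYYY
YYYYYY
YYYYYY
YYYYYY
YYYYYY
YYYYYY
YYYYYY
YYYYGY
After op 2 paint(2,3,Y):
YYYYYY
YYYYYY
YYYYYY
YYYYYY
YYYYYY
YYYYYY
YYYYYY
YYYYGY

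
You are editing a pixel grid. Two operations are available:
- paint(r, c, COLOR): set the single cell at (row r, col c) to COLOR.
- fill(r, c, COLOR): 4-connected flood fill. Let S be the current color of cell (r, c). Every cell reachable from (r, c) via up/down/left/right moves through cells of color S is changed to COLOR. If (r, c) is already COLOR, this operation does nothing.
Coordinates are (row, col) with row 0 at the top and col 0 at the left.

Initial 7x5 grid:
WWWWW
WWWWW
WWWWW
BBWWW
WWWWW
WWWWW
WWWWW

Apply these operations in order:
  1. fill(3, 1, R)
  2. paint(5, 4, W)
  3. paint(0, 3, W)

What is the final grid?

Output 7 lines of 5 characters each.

Answer: WWWWW
WWWWW
WWWWW
RRWWW
WWWWW
WWWWW
WWWWW

Derivation:
After op 1 fill(3,1,R) [2 cells changed]:
WWWWW
WWWWW
WWWWW
RRWWW
WWWWW
WWWWW
WWWWW
After op 2 paint(5,4,W):
WWWWW
WWWWW
WWWWW
RRWWW
WWWWW
WWWWW
WWWWW
After op 3 paint(0,3,W):
WWWWW
WWWWW
WWWWW
RRWWW
WWWWW
WWWWW
WWWWW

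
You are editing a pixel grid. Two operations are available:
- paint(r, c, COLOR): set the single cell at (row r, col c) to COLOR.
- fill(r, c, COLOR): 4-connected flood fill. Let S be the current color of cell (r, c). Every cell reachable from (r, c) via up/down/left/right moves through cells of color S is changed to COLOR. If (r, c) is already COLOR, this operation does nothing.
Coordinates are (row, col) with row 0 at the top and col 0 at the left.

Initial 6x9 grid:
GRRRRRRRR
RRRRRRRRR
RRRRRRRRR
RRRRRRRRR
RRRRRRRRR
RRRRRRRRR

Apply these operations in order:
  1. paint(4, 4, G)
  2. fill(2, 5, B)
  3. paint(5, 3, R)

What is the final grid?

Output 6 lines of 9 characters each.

Answer: GBBBBBBBB
BBBBBBBBB
BBBBBBBBB
BBBBBBBBB
BBBBGBBBB
BBBRBBBBB

Derivation:
After op 1 paint(4,4,G):
GRRRRRRRR
RRRRRRRRR
RRRRRRRRR
RRRRRRRRR
RRRRGRRRR
RRRRRRRRR
After op 2 fill(2,5,B) [52 cells changed]:
GBBBBBBBB
BBBBBBBBB
BBBBBBBBB
BBBBBBBBB
BBBBGBBBB
BBBBBBBBB
After op 3 paint(5,3,R):
GBBBBBBBB
BBBBBBBBB
BBBBBBBBB
BBBBBBBBB
BBBBGBBBB
BBBRBBBBB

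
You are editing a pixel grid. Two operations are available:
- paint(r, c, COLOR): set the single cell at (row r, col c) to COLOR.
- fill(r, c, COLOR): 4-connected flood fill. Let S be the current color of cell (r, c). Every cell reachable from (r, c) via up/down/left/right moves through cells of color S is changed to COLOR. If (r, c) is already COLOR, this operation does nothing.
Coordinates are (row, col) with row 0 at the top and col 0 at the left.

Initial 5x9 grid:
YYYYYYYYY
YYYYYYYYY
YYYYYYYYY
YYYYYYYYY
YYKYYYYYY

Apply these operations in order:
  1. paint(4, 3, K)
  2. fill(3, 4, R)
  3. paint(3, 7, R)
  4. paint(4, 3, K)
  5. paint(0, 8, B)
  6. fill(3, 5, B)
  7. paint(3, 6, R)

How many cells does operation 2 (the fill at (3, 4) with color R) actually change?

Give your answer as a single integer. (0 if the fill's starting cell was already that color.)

Answer: 43

Derivation:
After op 1 paint(4,3,K):
YYYYYYYYY
YYYYYYYYY
YYYYYYYYY
YYYYYYYYY
YYKKYYYYY
After op 2 fill(3,4,R) [43 cells changed]:
RRRRRRRRR
RRRRRRRRR
RRRRRRRRR
RRRRRRRRR
RRKKRRRRR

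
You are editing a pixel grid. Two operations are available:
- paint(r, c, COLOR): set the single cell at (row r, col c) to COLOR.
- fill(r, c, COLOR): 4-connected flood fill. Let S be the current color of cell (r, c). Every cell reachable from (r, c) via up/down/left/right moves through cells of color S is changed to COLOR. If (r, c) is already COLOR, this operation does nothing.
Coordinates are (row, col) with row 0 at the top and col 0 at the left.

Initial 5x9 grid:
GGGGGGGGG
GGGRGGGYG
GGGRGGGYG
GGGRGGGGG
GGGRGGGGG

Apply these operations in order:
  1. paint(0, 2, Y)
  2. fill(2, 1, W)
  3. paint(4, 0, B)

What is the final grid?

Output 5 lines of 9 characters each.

After op 1 paint(0,2,Y):
GGYGGGGGG
GGGRGGGYG
GGGRGGGYG
GGGRGGGGG
GGGRGGGGG
After op 2 fill(2,1,W) [14 cells changed]:
WWYGGGGGG
WWWRGGGYG
WWWRGGGYG
WWWRGGGGG
WWWRGGGGG
After op 3 paint(4,0,B):
WWYGGGGGG
WWWRGGGYG
WWWRGGGYG
WWWRGGGGG
BWWRGGGGG

Answer: WWYGGGGGG
WWWRGGGYG
WWWRGGGYG
WWWRGGGGG
BWWRGGGGG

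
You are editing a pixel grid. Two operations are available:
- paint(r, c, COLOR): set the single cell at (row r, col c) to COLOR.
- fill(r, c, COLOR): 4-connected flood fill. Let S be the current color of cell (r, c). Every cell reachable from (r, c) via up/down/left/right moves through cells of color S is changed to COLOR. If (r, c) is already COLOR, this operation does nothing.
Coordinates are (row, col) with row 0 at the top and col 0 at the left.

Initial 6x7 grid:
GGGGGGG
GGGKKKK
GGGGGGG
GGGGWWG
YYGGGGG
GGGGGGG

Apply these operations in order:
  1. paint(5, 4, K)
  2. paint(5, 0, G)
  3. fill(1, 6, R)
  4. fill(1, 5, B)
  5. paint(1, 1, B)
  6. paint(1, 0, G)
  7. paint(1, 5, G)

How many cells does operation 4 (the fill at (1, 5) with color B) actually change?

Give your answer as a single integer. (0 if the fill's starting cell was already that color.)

After op 1 paint(5,4,K):
GGGGGGG
GGGKKKK
GGGGGGG
GGGGWWG
YYGGGGG
GGGGKGG
After op 2 paint(5,0,G):
GGGGGGG
GGGKKKK
GGGGGGG
GGGGWWG
YYGGGGG
GGGGKGG
After op 3 fill(1,6,R) [4 cells changed]:
GGGGGGG
GGGRRRR
GGGGGGG
GGGGWWG
YYGGGGG
GGGGKGG
After op 4 fill(1,5,B) [4 cells changed]:
GGGGGGG
GGGBBBB
GGGGGGG
GGGGWWG
YYGGGGG
GGGGKGG

Answer: 4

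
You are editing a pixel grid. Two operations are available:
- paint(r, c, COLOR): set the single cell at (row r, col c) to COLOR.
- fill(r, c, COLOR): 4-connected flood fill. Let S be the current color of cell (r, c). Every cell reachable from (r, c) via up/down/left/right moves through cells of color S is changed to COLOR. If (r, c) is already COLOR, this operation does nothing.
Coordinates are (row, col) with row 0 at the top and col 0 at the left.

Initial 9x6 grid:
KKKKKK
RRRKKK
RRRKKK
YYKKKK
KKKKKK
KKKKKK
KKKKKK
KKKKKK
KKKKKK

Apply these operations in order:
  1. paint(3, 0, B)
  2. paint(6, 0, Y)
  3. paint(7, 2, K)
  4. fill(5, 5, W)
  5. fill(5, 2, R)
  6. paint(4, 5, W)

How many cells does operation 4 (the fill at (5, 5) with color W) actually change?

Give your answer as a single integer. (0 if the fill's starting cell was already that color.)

After op 1 paint(3,0,B):
KKKKKK
RRRKKK
RRRKKK
BYKKKK
KKKKKK
KKKKKK
KKKKKK
KKKKKK
KKKKKK
After op 2 paint(6,0,Y):
KKKKKK
RRRKKK
RRRKKK
BYKKKK
KKKKKK
KKKKKK
YKKKKK
KKKKKK
KKKKKK
After op 3 paint(7,2,K):
KKKKKK
RRRKKK
RRRKKK
BYKKKK
KKKKKK
KKKKKK
YKKKKK
KKKKKK
KKKKKK
After op 4 fill(5,5,W) [45 cells changed]:
WWWWWW
RRRWWW
RRRWWW
BYWWWW
WWWWWW
WWWWWW
YWWWWW
WWWWWW
WWWWWW

Answer: 45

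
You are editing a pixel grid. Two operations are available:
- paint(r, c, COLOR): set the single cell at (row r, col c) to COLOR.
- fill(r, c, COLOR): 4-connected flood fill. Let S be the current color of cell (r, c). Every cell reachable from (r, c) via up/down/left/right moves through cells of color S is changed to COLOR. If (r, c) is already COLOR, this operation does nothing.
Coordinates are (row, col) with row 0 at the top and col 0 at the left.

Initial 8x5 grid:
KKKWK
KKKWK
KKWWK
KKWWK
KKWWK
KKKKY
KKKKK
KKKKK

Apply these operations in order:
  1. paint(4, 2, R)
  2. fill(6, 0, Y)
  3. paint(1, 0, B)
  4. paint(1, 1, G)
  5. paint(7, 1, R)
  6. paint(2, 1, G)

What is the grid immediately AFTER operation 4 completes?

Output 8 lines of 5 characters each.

Answer: YYYWK
BGYWK
YYWWK
YYWWK
YYRWK
YYYYY
YYYYY
YYYYY

Derivation:
After op 1 paint(4,2,R):
KKKWK
KKKWK
KKWWK
KKWWK
KKRWK
KKKKY
KKKKK
KKKKK
After op 2 fill(6,0,Y) [26 cells changed]:
YYYWK
YYYWK
YYWWK
YYWWK
YYRWK
YYYYY
YYYYY
YYYYY
After op 3 paint(1,0,B):
YYYWK
BYYWK
YYWWK
YYWWK
YYRWK
YYYYY
YYYYY
YYYYY
After op 4 paint(1,1,G):
YYYWK
BGYWK
YYWWK
YYWWK
YYRWK
YYYYY
YYYYY
YYYYY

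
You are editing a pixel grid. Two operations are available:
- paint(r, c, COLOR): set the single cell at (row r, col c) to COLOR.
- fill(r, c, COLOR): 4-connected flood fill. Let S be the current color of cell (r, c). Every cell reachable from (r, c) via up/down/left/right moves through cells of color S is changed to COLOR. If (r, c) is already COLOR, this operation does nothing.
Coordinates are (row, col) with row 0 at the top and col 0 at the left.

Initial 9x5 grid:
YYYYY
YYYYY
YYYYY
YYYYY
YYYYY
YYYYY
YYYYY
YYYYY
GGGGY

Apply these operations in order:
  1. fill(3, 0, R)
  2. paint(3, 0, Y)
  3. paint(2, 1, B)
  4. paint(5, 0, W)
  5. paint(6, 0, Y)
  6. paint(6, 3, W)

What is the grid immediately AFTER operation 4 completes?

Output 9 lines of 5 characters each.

After op 1 fill(3,0,R) [41 cells changed]:
RRRRR
RRRRR
RRRRR
RRRRR
RRRRR
RRRRR
RRRRR
RRRRR
GGGGR
After op 2 paint(3,0,Y):
RRRRR
RRRRR
RRRRR
YRRRR
RRRRR
RRRRR
RRRRR
RRRRR
GGGGR
After op 3 paint(2,1,B):
RRRRR
RRRRR
RBRRR
YRRRR
RRRRR
RRRRR
RRRRR
RRRRR
GGGGR
After op 4 paint(5,0,W):
RRRRR
RRRRR
RBRRR
YRRRR
RRRRR
WRRRR
RRRRR
RRRRR
GGGGR

Answer: RRRRR
RRRRR
RBRRR
YRRRR
RRRRR
WRRRR
RRRRR
RRRRR
GGGGR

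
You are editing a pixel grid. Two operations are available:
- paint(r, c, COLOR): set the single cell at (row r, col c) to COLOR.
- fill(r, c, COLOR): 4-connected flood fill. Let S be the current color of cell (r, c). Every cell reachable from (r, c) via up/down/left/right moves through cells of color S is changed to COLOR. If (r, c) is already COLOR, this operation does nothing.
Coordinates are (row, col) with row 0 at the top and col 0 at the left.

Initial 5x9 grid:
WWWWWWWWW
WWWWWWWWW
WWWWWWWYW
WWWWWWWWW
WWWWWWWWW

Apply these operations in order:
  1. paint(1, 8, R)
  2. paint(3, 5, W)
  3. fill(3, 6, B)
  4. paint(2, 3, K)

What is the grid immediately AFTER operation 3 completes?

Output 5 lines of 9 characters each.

After op 1 paint(1,8,R):
WWWWWWWWW
WWWWWWWWR
WWWWWWWYW
WWWWWWWWW
WWWWWWWWW
After op 2 paint(3,5,W):
WWWWWWWWW
WWWWWWWWR
WWWWWWWYW
WWWWWWWWW
WWWWWWWWW
After op 3 fill(3,6,B) [43 cells changed]:
BBBBBBBBB
BBBBBBBBR
BBBBBBBYB
BBBBBBBBB
BBBBBBBBB

Answer: BBBBBBBBB
BBBBBBBBR
BBBBBBBYB
BBBBBBBBB
BBBBBBBBB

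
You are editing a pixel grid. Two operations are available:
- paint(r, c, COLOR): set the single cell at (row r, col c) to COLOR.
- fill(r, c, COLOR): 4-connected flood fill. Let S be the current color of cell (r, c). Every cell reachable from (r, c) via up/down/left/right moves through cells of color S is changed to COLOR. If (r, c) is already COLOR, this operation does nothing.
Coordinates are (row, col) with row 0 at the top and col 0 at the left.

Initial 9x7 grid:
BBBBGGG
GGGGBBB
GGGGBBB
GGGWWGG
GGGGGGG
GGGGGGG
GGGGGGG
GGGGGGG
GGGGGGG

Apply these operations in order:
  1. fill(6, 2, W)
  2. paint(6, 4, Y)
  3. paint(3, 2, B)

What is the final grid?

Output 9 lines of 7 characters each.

Answer: BBBBGGG
WWWWBBB
WWWWBBB
WWBWWWW
WWWWWWW
WWWWWWW
WWWWYWW
WWWWWWW
WWWWWWW

Derivation:
After op 1 fill(6,2,W) [48 cells changed]:
BBBBGGG
WWWWBBB
WWWWBBB
WWWWWWW
WWWWWWW
WWWWWWW
WWWWWWW
WWWWWWW
WWWWWWW
After op 2 paint(6,4,Y):
BBBBGGG
WWWWBBB
WWWWBBB
WWWWWWW
WWWWWWW
WWWWWWW
WWWWYWW
WWWWWWW
WWWWWWW
After op 3 paint(3,2,B):
BBBBGGG
WWWWBBB
WWWWBBB
WWBWWWW
WWWWWWW
WWWWWWW
WWWWYWW
WWWWWWW
WWWWWWW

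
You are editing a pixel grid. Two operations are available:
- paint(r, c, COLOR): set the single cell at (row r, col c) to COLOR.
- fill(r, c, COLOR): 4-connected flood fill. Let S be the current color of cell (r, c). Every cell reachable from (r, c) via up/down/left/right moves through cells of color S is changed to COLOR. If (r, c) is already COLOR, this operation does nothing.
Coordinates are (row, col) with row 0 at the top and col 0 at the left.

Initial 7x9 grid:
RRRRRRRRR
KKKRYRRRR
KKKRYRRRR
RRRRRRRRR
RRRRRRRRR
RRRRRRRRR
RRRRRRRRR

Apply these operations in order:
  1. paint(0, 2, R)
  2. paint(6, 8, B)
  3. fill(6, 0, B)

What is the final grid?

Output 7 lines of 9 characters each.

After op 1 paint(0,2,R):
RRRRRRRRR
KKKRYRRRR
KKKRYRRRR
RRRRRRRRR
RRRRRRRRR
RRRRRRRRR
RRRRRRRRR
After op 2 paint(6,8,B):
RRRRRRRRR
KKKRYRRRR
KKKRYRRRR
RRRRRRRRR
RRRRRRRRR
RRRRRRRRR
RRRRRRRRB
After op 3 fill(6,0,B) [54 cells changed]:
BBBBBBBBB
KKKBYBBBB
KKKBYBBBB
BBBBBBBBB
BBBBBBBBB
BBBBBBBBB
BBBBBBBBB

Answer: BBBBBBBBB
KKKBYBBBB
KKKBYBBBB
BBBBBBBBB
BBBBBBBBB
BBBBBBBBB
BBBBBBBBB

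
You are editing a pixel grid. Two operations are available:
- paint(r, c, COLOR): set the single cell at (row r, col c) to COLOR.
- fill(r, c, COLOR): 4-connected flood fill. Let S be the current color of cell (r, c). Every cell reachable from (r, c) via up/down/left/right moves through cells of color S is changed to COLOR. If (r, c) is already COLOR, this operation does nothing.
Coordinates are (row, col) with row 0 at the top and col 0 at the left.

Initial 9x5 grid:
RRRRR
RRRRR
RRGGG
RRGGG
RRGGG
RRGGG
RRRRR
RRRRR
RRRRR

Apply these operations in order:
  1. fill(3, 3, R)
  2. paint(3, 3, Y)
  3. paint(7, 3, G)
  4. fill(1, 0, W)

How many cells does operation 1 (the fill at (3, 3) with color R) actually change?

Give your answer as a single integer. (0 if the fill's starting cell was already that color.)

Answer: 12

Derivation:
After op 1 fill(3,3,R) [12 cells changed]:
RRRRR
RRRRR
RRRRR
RRRRR
RRRRR
RRRRR
RRRRR
RRRRR
RRRRR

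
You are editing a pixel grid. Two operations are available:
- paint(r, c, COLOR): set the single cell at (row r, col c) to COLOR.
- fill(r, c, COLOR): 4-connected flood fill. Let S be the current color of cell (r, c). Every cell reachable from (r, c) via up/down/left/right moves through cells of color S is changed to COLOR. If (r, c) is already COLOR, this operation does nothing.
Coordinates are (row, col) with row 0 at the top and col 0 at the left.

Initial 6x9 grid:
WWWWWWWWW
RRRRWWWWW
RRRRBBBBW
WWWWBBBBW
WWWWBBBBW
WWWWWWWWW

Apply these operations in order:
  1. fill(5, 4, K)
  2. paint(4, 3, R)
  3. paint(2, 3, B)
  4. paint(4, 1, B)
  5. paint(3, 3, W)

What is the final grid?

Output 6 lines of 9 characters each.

After op 1 fill(5,4,K) [34 cells changed]:
KKKKKKKKK
RRRRKKKKK
RRRRBBBBK
KKKKBBBBK
KKKKBBBBK
KKKKKKKKK
After op 2 paint(4,3,R):
KKKKKKKKK
RRRRKKKKK
RRRRBBBBK
KKKKBBBBK
KKKRBBBBK
KKKKKKKKK
After op 3 paint(2,3,B):
KKKKKKKKK
RRRRKKKKK
RRRBBBBBK
KKKKBBBBK
KKKRBBBBK
KKKKKKKKK
After op 4 paint(4,1,B):
KKKKKKKKK
RRRRKKKKK
RRRBBBBBK
KKKKBBBBK
KBKRBBBBK
KKKKKKKKK
After op 5 paint(3,3,W):
KKKKKKKKK
RRRRKKKKK
RRRBBBBBK
KKKWBBBBK
KBKRBBBBK
KKKKKKKKK

Answer: KKKKKKKKK
RRRRKKKKK
RRRBBBBBK
KKKWBBBBK
KBKRBBBBK
KKKKKKKKK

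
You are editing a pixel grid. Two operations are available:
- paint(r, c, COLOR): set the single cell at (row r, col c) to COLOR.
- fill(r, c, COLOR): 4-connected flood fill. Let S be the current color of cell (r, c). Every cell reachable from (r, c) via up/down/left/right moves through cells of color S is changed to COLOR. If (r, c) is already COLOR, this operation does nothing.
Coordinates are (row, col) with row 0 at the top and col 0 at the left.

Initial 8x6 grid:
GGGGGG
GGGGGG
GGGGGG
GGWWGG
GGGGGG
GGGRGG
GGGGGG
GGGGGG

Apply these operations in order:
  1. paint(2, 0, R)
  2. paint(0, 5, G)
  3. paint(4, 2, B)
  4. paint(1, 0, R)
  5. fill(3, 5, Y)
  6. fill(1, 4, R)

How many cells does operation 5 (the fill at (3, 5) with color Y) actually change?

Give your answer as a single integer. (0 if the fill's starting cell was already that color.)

Answer: 42

Derivation:
After op 1 paint(2,0,R):
GGGGGG
GGGGGG
RGGGGG
GGWWGG
GGGGGG
GGGRGG
GGGGGG
GGGGGG
After op 2 paint(0,5,G):
GGGGGG
GGGGGG
RGGGGG
GGWWGG
GGGGGG
GGGRGG
GGGGGG
GGGGGG
After op 3 paint(4,2,B):
GGGGGG
GGGGGG
RGGGGG
GGWWGG
GGBGGG
GGGRGG
GGGGGG
GGGGGG
After op 4 paint(1,0,R):
GGGGGG
RGGGGG
RGGGGG
GGWWGG
GGBGGG
GGGRGG
GGGGGG
GGGGGG
After op 5 fill(3,5,Y) [42 cells changed]:
YYYYYY
RYYYYY
RYYYYY
YYWWYY
YYBYYY
YYYRYY
YYYYYY
YYYYYY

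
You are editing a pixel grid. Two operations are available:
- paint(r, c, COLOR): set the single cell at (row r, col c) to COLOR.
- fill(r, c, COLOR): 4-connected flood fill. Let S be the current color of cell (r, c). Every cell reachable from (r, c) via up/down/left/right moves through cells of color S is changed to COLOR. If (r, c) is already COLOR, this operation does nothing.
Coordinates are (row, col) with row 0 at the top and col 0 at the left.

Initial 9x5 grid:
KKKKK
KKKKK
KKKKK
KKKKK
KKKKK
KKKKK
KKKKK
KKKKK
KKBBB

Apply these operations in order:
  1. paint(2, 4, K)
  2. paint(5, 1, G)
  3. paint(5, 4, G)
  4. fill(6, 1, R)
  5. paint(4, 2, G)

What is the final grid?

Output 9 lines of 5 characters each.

After op 1 paint(2,4,K):
KKKKK
KKKKK
KKKKK
KKKKK
KKKKK
KKKKK
KKKKK
KKKKK
KKBBB
After op 2 paint(5,1,G):
KKKKK
KKKKK
KKKKK
KKKKK
KKKKK
KGKKK
KKKKK
KKKKK
KKBBB
After op 3 paint(5,4,G):
KKKKK
KKKKK
KKKKK
KKKKK
KKKKK
KGKKG
KKKKK
KKKKK
KKBBB
After op 4 fill(6,1,R) [40 cells changed]:
RRRRR
RRRRR
RRRRR
RRRRR
RRRRR
RGRRG
RRRRR
RRRRR
RRBBB
After op 5 paint(4,2,G):
RRRRR
RRRRR
RRRRR
RRRRR
RRGRR
RGRRG
RRRRR
RRRRR
RRBBB

Answer: RRRRR
RRRRR
RRRRR
RRRRR
RRGRR
RGRRG
RRRRR
RRRRR
RRBBB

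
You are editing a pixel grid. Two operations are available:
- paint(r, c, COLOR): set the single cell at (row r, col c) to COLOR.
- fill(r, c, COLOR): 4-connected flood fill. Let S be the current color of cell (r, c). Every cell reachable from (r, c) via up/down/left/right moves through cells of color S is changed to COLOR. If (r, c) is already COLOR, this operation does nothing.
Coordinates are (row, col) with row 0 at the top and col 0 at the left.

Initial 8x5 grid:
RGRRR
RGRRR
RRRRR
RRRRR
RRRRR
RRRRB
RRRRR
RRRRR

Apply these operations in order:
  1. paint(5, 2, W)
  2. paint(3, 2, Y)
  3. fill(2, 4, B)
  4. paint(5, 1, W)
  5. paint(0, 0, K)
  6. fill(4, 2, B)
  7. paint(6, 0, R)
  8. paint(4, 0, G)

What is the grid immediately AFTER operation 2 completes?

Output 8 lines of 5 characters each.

Answer: RGRRR
RGRRR
RRRRR
RRYRR
RRRRR
RRWRB
RRRRR
RRRRR

Derivation:
After op 1 paint(5,2,W):
RGRRR
RGRRR
RRRRR
RRRRR
RRRRR
RRWRB
RRRRR
RRRRR
After op 2 paint(3,2,Y):
RGRRR
RGRRR
RRRRR
RRYRR
RRRRR
RRWRB
RRRRR
RRRRR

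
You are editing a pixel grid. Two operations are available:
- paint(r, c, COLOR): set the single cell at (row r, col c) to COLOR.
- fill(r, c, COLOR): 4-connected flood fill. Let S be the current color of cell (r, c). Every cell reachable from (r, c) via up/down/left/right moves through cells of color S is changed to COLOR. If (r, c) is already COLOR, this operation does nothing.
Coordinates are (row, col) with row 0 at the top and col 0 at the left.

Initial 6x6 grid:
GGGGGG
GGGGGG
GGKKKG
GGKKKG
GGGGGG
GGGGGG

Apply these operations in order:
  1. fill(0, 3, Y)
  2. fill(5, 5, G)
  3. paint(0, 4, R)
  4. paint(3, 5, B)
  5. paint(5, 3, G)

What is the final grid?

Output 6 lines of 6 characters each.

Answer: GGGGRG
GGGGGG
GGKKKG
GGKKKB
GGGGGG
GGGGGG

Derivation:
After op 1 fill(0,3,Y) [30 cells changed]:
YYYYYY
YYYYYY
YYKKKY
YYKKKY
YYYYYY
YYYYYY
After op 2 fill(5,5,G) [30 cells changed]:
GGGGGG
GGGGGG
GGKKKG
GGKKKG
GGGGGG
GGGGGG
After op 3 paint(0,4,R):
GGGGRG
GGGGGG
GGKKKG
GGKKKG
GGGGGG
GGGGGG
After op 4 paint(3,5,B):
GGGGRG
GGGGGG
GGKKKG
GGKKKB
GGGGGG
GGGGGG
After op 5 paint(5,3,G):
GGGGRG
GGGGGG
GGKKKG
GGKKKB
GGGGGG
GGGGGG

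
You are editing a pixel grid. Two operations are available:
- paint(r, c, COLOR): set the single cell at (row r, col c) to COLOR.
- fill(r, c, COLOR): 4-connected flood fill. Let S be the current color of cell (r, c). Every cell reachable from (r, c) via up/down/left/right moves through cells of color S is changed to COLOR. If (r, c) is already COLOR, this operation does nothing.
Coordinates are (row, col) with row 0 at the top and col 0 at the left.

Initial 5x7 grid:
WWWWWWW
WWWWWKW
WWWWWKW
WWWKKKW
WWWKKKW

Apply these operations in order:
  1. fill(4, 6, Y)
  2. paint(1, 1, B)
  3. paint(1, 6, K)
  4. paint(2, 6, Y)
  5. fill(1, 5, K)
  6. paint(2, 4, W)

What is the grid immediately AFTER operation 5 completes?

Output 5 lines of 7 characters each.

After op 1 fill(4,6,Y) [27 cells changed]:
YYYYYYY
YYYYYKY
YYYYYKY
YYYKKKY
YYYKKKY
After op 2 paint(1,1,B):
YYYYYYY
YBYYYKY
YYYYYKY
YYYKKKY
YYYKKKY
After op 3 paint(1,6,K):
YYYYYYY
YBYYYKK
YYYYYKY
YYYKKKY
YYYKKKY
After op 4 paint(2,6,Y):
YYYYYYY
YBYYYKK
YYYYYKY
YYYKKKY
YYYKKKY
After op 5 fill(1,5,K) [0 cells changed]:
YYYYYYY
YBYYYKK
YYYYYKY
YYYKKKY
YYYKKKY

Answer: YYYYYYY
YBYYYKK
YYYYYKY
YYYKKKY
YYYKKKY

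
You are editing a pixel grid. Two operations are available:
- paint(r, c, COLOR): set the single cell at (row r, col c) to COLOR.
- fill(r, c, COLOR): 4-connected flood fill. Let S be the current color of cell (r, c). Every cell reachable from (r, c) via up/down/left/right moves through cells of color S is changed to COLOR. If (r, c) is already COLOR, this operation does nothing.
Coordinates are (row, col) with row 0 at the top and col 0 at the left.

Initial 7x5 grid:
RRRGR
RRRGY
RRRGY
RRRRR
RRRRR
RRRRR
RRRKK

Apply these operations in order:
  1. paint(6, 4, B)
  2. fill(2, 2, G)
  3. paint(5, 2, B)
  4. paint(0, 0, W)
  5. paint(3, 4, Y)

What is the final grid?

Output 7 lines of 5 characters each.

Answer: WGGGR
GGGGY
GGGGY
GGGGY
GGGGG
GGBGG
GGGKB

Derivation:
After op 1 paint(6,4,B):
RRRGR
RRRGY
RRRGY
RRRRR
RRRRR
RRRRR
RRRKB
After op 2 fill(2,2,G) [27 cells changed]:
GGGGR
GGGGY
GGGGY
GGGGG
GGGGG
GGGGG
GGGKB
After op 3 paint(5,2,B):
GGGGR
GGGGY
GGGGY
GGGGG
GGGGG
GGBGG
GGGKB
After op 4 paint(0,0,W):
WGGGR
GGGGY
GGGGY
GGGGG
GGGGG
GGBGG
GGGKB
After op 5 paint(3,4,Y):
WGGGR
GGGGY
GGGGY
GGGGY
GGGGG
GGBGG
GGGKB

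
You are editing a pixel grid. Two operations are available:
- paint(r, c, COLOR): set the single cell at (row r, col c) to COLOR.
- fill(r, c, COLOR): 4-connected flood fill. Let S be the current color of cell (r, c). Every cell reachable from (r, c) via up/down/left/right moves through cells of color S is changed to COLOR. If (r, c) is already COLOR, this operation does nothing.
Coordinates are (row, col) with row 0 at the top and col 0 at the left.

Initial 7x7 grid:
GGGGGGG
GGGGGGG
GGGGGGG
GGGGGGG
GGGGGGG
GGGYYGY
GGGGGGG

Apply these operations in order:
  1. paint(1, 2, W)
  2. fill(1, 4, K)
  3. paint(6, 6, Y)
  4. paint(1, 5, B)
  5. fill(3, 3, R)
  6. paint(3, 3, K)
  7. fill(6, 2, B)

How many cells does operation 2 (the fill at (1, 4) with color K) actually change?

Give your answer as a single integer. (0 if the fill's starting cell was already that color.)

Answer: 45

Derivation:
After op 1 paint(1,2,W):
GGGGGGG
GGWGGGG
GGGGGGG
GGGGGGG
GGGGGGG
GGGYYGY
GGGGGGG
After op 2 fill(1,4,K) [45 cells changed]:
KKKKKKK
KKWKKKK
KKKKKKK
KKKKKKK
KKKKKKK
KKKYYKY
KKKKKKK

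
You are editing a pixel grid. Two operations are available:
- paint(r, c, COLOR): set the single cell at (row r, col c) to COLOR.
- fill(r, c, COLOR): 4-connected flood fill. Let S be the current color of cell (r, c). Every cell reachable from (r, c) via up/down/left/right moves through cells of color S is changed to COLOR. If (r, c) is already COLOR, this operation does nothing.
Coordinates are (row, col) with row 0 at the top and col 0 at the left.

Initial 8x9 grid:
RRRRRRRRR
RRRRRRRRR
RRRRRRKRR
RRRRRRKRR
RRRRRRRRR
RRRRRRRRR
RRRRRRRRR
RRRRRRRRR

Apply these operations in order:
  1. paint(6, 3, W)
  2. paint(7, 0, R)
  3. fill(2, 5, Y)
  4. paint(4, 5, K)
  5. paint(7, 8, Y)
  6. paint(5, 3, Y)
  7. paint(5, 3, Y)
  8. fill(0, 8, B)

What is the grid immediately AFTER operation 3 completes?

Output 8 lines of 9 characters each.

Answer: YYYYYYYYY
YYYYYYYYY
YYYYYYKYY
YYYYYYKYY
YYYYYYYYY
YYYYYYYYY
YYYWYYYYY
YYYYYYYYY

Derivation:
After op 1 paint(6,3,W):
RRRRRRRRR
RRRRRRRRR
RRRRRRKRR
RRRRRRKRR
RRRRRRRRR
RRRRRRRRR
RRRWRRRRR
RRRRRRRRR
After op 2 paint(7,0,R):
RRRRRRRRR
RRRRRRRRR
RRRRRRKRR
RRRRRRKRR
RRRRRRRRR
RRRRRRRRR
RRRWRRRRR
RRRRRRRRR
After op 3 fill(2,5,Y) [69 cells changed]:
YYYYYYYYY
YYYYYYYYY
YYYYYYKYY
YYYYYYKYY
YYYYYYYYY
YYYYYYYYY
YYYWYYYYY
YYYYYYYYY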